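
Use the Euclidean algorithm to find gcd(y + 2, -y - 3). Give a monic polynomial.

By polynomial division,
  y + 2 = (-1)(-y - 3) + (-1)
  -y - 3 = (y + 3)(-1) + (0)
The last nonzero remainder is the constant -1, so the polynomials are coprime and gcd = 1.

1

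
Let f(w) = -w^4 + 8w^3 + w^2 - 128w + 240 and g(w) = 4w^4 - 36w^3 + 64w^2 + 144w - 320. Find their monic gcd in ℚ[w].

Repeated division with remainder:
  -w^4 + 8w^3 + w^2 - 128w + 240 = (-1/4)(4w^4 - 36w^3 + 64w^2 + 144w - 320) + (-w^3 + 17w^2 - 92w + 160)
  4w^4 - 36w^3 + 64w^2 + 144w - 320 = (-4w - 32)(-w^3 + 17w^2 - 92w + 160) + (240w^2 - 2160w + 4800)
  -w^3 + 17w^2 - 92w + 160 = (-(1/240)w + 1/30)(240w^2 - 2160w + 4800) + (0)
Last nonzero remainder: 240w^2 - 2160w + 4800. Dividing through by 240 gives the monic gcd w^2 - 9w + 20.

w^2 - 9w + 20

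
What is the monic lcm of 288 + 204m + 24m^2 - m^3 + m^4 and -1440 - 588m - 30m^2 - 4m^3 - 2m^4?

1440 + 1308m + 324m^2 + 19m^3 + 4m^4 + m^5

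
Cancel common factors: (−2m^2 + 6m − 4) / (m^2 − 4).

(−2m + 2)/(m + 2)

By polynomial division,
  −2m^2 + 6m − 4 = (−2)(m^2 − 4) + (6m − 12)
  m^2 − 4 = ((1/6)m + 1/3)(6m − 12) + (0)
Last nonzero remainder: 6m − 12. Dividing through by 6 gives the monic gcd m − 2.
Cancel m − 2 from numerator and denominator to get the reduced form.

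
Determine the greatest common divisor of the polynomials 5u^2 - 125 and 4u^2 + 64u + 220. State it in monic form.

u + 5

Repeated division with remainder:
  5u^2 - 125 = (5/4)(4u^2 + 64u + 220) + (-80u - 400)
  4u^2 + 64u + 220 = (-(1/20)u - 11/20)(-80u - 400) + (0)
Last nonzero remainder: -80u - 400. Dividing through by -80 gives the monic gcd u + 5.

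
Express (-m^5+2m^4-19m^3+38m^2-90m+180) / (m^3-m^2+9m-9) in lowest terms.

By polynomial division,
  -m^5+2m^4-19m^3+38m^2-90m+180 = (-m^2+m-9)(m^3-m^2+9m-9) + (11m^2+99)
  m^3-m^2+9m-9 = ((1/11)m-1/11)(11m^2+99) + (0)
Last nonzero remainder: 11m^2+99. Dividing through by 11 gives the monic gcd m^2+9.
Cancel m^2+9 from numerator and denominator to get the reduced form.

(-m^3+2m^2-10m+20)/(m-1)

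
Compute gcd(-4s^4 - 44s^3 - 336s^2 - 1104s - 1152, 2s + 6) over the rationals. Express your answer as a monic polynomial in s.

Euclidean algorithm in ℚ[s]:
  -4s^4 - 44s^3 - 336s^2 - 1104s - 1152 = (-2s^3 - 16s^2 - 120s - 192)(2s + 6) + (0)
Last nonzero remainder: 2s + 6. Dividing through by 2 gives the monic gcd s + 3.

s + 3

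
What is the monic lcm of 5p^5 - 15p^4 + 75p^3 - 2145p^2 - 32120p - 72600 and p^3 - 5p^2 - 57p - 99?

p^6 + 6p^4 - 384p^3 - 7711p^2 - 33792p - 43560

Repeated division with remainder:
  5p^5 - 15p^4 + 75p^3 - 2145p^2 - 32120p - 72600 = (5p^2 + 10p + 410)(p^3 - 5p^2 - 57p - 99) + (970p^2 - 7760p - 32010)
  p^3 - 5p^2 - 57p - 99 = ((1/970)p + 3/970)(970p^2 - 7760p - 32010) + (0)
Last nonzero remainder: 970p^2 - 7760p - 32010. Dividing through by 970 gives the monic gcd p^2 - 8p - 33.
Then lcm(f, g) = f·g / gcd(f, g); expanding and making the result monic gives the answer.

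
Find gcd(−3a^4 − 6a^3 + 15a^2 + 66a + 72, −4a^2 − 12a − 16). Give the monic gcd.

a^2 + 3a + 4

By polynomial division,
  −3a^4 − 6a^3 + 15a^2 + 66a + 72 = ((3/4)a^2 − (3/4)a − 9/2)(−4a^2 − 12a − 16) + (0)
Last nonzero remainder: −4a^2 − 12a − 16. Dividing through by −4 gives the monic gcd a^2 + 3a + 4.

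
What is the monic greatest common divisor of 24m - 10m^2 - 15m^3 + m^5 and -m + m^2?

Euclidean algorithm in ℚ[m]:
  m^5 - 15m^3 - 10m^2 + 24m = (m^3 + m^2 - 14m - 24)(m^2 - m) + (0)
The last nonzero remainder m^2 - m is already monic.

-m + m^2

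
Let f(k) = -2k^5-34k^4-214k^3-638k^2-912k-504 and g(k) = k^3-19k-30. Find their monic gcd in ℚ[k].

k^2+5k+6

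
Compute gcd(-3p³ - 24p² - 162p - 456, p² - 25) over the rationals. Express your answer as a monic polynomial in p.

1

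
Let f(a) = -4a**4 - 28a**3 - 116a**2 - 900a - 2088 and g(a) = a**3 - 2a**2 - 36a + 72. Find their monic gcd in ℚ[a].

a + 6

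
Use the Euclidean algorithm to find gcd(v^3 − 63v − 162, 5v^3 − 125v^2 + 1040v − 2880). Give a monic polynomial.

v − 9

Apply the Euclidean algorithm:
  v^3 − 63v − 162 = (1/5)(5v^3 − 125v^2 + 1040v − 2880) + (25v^2 − 271v + 414)
  5v^3 − 125v^2 + 1040v − 2880 = ((1/5)v − 354/125)(25v^2 − 271v + 414) + ((23716/125)v − 213444/125)
  25v^2 − 271v + 414 = ((3125/23716)v − 2875/11858)((23716/125)v − 213444/125) + (0)
Last nonzero remainder: (23716/125)v − 213444/125. Dividing through by 23716/125 gives the monic gcd v − 9.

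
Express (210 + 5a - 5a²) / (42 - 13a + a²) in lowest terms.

By polynomial division,
  -5a² + 5a + 210 = (-5)(a² - 13a + 42) + (-60a + 420)
  a² - 13a + 42 = (-(1/60)a + 1/10)(-60a + 420) + (0)
Last nonzero remainder: -60a + 420. Dividing through by -60 gives the monic gcd a - 7.
Cancel a - 7 from numerator and denominator to get the reduced form.

(-30 - 5a)/(-6 + a)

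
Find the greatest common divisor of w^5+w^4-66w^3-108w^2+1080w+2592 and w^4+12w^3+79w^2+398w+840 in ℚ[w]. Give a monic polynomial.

Repeated division with remainder:
  w^5+w^4-66w^3-108w^2+1080w+2592 = (w-11)(w^4+12w^3+79w^2+398w+840) + (-13w^3+363w^2+4618w+11832)
  w^4+12w^3+79w^2+398w+840 = (-(1/13)w-519/169)(-13w^3+363w^2+4618w+11832) + ((261782/169)w^2+(2617820/169)w+6282768/169)
  -13w^3+363w^2+4618w+11832 = (-(2197/261782)w+83317/261782)((261782/169)w^2+(2617820/169)w+6282768/169) + (0)
Last nonzero remainder: (261782/169)w^2+(2617820/169)w+6282768/169. Dividing through by 261782/169 gives the monic gcd w^2+10w+24.

w^2+10w+24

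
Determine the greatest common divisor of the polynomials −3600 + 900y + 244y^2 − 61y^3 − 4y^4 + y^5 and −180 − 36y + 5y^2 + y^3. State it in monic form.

−180 − 36y + 5y^2 + y^3

Euclidean algorithm in ℚ[y]:
  y^5 − 4y^4 − 61y^3 + 244y^2 + 900y − 3600 = (y^2 − 9y + 20)(y^3 + 5y^2 − 36y − 180) + (0)
The last nonzero remainder y^3 + 5y^2 − 36y − 180 is already monic.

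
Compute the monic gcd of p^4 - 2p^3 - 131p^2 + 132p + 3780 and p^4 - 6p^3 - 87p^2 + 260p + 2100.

Apply the Euclidean algorithm:
  p^4 - 2p^3 - 131p^2 + 132p + 3780 = (p^4 - 6p^3 - 87p^2 + 260p + 2100) + (4p^3 - 44p^2 - 128p + 1680)
  p^4 - 6p^3 - 87p^2 + 260p + 2100 = ((1/4)p + 5/4)(4p^3 - 44p^2 - 128p + 1680) + (0)
Last nonzero remainder: 4p^3 - 44p^2 - 128p + 1680. Dividing through by 4 gives the monic gcd p^3 - 11p^2 - 32p + 420.

p^3 - 11p^2 - 32p + 420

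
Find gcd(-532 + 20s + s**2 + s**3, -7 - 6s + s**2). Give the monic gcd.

Apply the Euclidean algorithm:
  s**3 + s**2 + 20s - 532 = (s + 7)(s**2 - 6s - 7) + (69s - 483)
  s**2 - 6s - 7 = ((1/69)s + 1/69)(69s - 483) + (0)
Last nonzero remainder: 69s - 483. Dividing through by 69 gives the monic gcd s - 7.

-7 + s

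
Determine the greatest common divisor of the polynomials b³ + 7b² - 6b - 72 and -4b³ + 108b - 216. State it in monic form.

Repeated division with remainder:
  b³ + 7b² - 6b - 72 = (-1/4)(-4b³ + 108b - 216) + (7b² + 21b - 126)
  -4b³ + 108b - 216 = (-(4/7)b + 12/7)(7b² + 21b - 126) + (0)
Last nonzero remainder: 7b² + 21b - 126. Dividing through by 7 gives the monic gcd b² + 3b - 18.

b² + 3b - 18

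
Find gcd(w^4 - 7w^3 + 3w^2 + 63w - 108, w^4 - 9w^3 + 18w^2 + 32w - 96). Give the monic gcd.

Apply the Euclidean algorithm:
  w^4 - 7w^3 + 3w^2 + 63w - 108 = (w^4 - 9w^3 + 18w^2 + 32w - 96) + (2w^3 - 15w^2 + 31w - 12)
  w^4 - 9w^3 + 18w^2 + 32w - 96 = ((1/2)w - 3/4)(2w^3 - 15w^2 + 31w - 12) + (-(35/4)w^2 + (245/4)w - 105)
  2w^3 - 15w^2 + 31w - 12 = (-(8/35)w + 4/35)(-(35/4)w^2 + (245/4)w - 105) + (0)
Last nonzero remainder: -(35/4)w^2 + (245/4)w - 105. Dividing through by -35/4 gives the monic gcd w^2 - 7w + 12.

w^2 - 7w + 12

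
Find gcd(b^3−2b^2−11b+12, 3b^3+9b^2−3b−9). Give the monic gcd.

Euclidean algorithm in ℚ[b]:
  b^3−2b^2−11b+12 = (1/3)(3b^3+9b^2−3b−9) + (−5b^2−10b+15)
  3b^3+9b^2−3b−9 = (−(3/5)b−3/5)(−5b^2−10b+15) + (0)
Last nonzero remainder: −5b^2−10b+15. Dividing through by −5 gives the monic gcd b^2+2b−3.

b^2+2b−3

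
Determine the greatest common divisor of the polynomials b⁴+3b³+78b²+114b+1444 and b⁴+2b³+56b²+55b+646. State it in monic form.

b²+b+38

Repeated division with remainder:
  b⁴+3b³+78b²+114b+1444 = (b⁴+2b³+56b²+55b+646) + (b³+22b²+59b+798)
  b⁴+2b³+56b²+55b+646 = (b−20)(b³+22b²+59b+798) + (437b²+437b+16606)
  b³+22b²+59b+798 = ((1/437)b+21/437)(437b²+437b+16606) + (0)
Last nonzero remainder: 437b²+437b+16606. Dividing through by 437 gives the monic gcd b²+b+38.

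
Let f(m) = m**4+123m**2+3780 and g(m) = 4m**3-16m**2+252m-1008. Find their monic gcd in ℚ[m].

Repeated division with remainder:
  m**4+123m**2+3780 = ((1/4)m+1)(4m**3-16m**2+252m-1008) + (76m**2+4788)
  4m**3-16m**2+252m-1008 = ((1/19)m-4/19)(76m**2+4788) + (0)
Last nonzero remainder: 76m**2+4788. Dividing through by 76 gives the monic gcd m**2+63.

m**2+63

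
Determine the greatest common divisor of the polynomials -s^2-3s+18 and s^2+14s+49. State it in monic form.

By polynomial division,
  -s^2-3s+18 = (-1)(s^2+14s+49) + (11s+67)
  s^2+14s+49 = ((1/11)s+87/121)(11s+67) + (100/121)
  11s+67 = ((1331/100)s+8107/100)(100/121) + (0)
The last nonzero remainder is the constant 100/121, so the polynomials are coprime and gcd = 1.

1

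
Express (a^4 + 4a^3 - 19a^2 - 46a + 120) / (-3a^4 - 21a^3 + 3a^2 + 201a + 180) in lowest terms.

(-a + 2)/(3a + 3)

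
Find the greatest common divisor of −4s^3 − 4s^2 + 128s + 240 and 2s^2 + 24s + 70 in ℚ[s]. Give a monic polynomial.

s + 5

Repeated division with remainder:
  −4s^3 − 4s^2 + 128s + 240 = (−2s + 22)(2s^2 + 24s + 70) + (−260s − 1300)
  2s^2 + 24s + 70 = (−(1/130)s − 7/130)(−260s − 1300) + (0)
Last nonzero remainder: −260s − 1300. Dividing through by −260 gives the monic gcd s + 5.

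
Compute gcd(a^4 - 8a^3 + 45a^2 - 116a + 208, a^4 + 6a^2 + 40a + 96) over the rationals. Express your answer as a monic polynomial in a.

a^2 - 4a + 16

Repeated division with remainder:
  a^4 - 8a^3 + 45a^2 - 116a + 208 = (a^4 + 6a^2 + 40a + 96) + (-8a^3 + 39a^2 - 156a + 112)
  a^4 + 6a^2 + 40a + 96 = (-(1/8)a - 39/64)(-8a^3 + 39a^2 - 156a + 112) + ((657/64)a^2 - (657/16)a + 657/4)
  -8a^3 + 39a^2 - 156a + 112 = (-(512/657)a + 448/657)((657/64)a^2 - (657/16)a + 657/4) + (0)
Last nonzero remainder: (657/64)a^2 - (657/16)a + 657/4. Dividing through by 657/64 gives the monic gcd a^2 - 4a + 16.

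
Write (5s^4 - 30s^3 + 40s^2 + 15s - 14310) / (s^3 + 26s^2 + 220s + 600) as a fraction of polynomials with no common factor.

By polynomial division,
  5s^4 - 30s^3 + 40s^2 + 15s - 14310 = (5s - 160)(s^3 + 26s^2 + 220s + 600) + (3100s^2 + 32215s + 81690)
  s^3 + 26s^2 + 220s + 600 = ((1/3100)s + 9677/1922000)(3100s^2 + 32215s + 81690) + ((12089529/384400)s + 36268587/192200)
  3100s^2 + 32215s + 81690 = ((1191640000/12089529)s + 5233606000/12089529)((12089529/384400)s + 36268587/192200) + (0)
Last nonzero remainder: (12089529/384400)s + 36268587/192200. Dividing through by 12089529/384400 gives the monic gcd s + 6.
Cancel s + 6 from numerator and denominator to get the reduced form.

(5s^3 - 60s^2 + 400s - 2385)/(s^2 + 20s + 100)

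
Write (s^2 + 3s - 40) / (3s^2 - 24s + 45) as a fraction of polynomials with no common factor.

Repeated division with remainder:
  s^2 + 3s - 40 = (1/3)(3s^2 - 24s + 45) + (11s - 55)
  3s^2 - 24s + 45 = ((3/11)s - 9/11)(11s - 55) + (0)
Last nonzero remainder: 11s - 55. Dividing through by 11 gives the monic gcd s - 5.
Cancel s - 5 from numerator and denominator to get the reduced form.

(s + 8)/(3s - 9)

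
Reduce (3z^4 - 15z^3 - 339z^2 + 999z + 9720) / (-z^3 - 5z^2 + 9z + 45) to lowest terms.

(-3z^3 + 30z^2 + 189z - 1944)/(z^2 - 9)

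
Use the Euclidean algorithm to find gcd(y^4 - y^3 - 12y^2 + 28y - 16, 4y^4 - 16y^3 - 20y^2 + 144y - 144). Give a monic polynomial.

y^2 - 4y + 4

Euclidean algorithm in ℚ[y]:
  y^4 - y^3 - 12y^2 + 28y - 16 = (1/4)(4y^4 - 16y^3 - 20y^2 + 144y - 144) + (3y^3 - 7y^2 - 8y + 20)
  4y^4 - 16y^3 - 20y^2 + 144y - 144 = ((4/3)y - 20/9)(3y^3 - 7y^2 - 8y + 20) + (-(224/9)y^2 + (896/9)y - 896/9)
  3y^3 - 7y^2 - 8y + 20 = (-(27/224)y - 45/224)(-(224/9)y^2 + (896/9)y - 896/9) + (0)
Last nonzero remainder: -(224/9)y^2 + (896/9)y - 896/9. Dividing through by -224/9 gives the monic gcd y^2 - 4y + 4.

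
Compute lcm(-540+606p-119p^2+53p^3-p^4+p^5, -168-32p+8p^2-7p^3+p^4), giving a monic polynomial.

7560-5784p-1904p^2+459p^3-370p^4+44p^5-6p^6+p^7

Apply the Euclidean algorithm:
  p^5-p^4+53p^3-119p^2+606p-540 = (p+6)(p^4-7p^3+8p^2-32p-168) + (87p^3-135p^2+966p+468)
  p^4-7p^3+8p^2-32p-168 = ((1/87)p-158/2523)(87p^3-135p^2+966p+468) + (-(9720/841)p^2+(19440/841)p-116640/841)
  87p^3-135p^2+966p+468 = (-(24389/3240)p-10933/3240)(-(9720/841)p^2+(19440/841)p-116640/841) + (0)
Last nonzero remainder: -(9720/841)p^2+(19440/841)p-116640/841. Dividing through by -9720/841 gives the monic gcd p^2-2p+12.
Then lcm(f, g) = f·g / gcd(f, g); expanding and making the result monic gives the answer.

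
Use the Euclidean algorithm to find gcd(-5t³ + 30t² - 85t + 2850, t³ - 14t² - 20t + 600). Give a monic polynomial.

Apply the Euclidean algorithm:
  -5t³ + 30t² - 85t + 2850 = (-5)(t³ - 14t² - 20t + 600) + (-40t² - 185t + 5850)
  t³ - 14t² - 20t + 600 = (-(1/40)t + 149/320)(-40t² - 185t + 5850) + ((13593/64)t - 67965/32)
  -40t² - 185t + 5850 = (-(2560/13593)t - 12480/4531)((13593/64)t - 67965/32) + (0)
Last nonzero remainder: (13593/64)t - 67965/32. Dividing through by 13593/64 gives the monic gcd t - 10.

t - 10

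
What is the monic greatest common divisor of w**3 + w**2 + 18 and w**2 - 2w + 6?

Apply the Euclidean algorithm:
  w**3 + w**2 + 18 = (w + 3)(w**2 - 2w + 6) + (0)
The last nonzero remainder w**2 - 2w + 6 is already monic.

w**2 - 2w + 6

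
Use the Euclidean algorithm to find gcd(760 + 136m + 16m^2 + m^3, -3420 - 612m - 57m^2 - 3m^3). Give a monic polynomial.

10 + m

Apply the Euclidean algorithm:
  m^3 + 16m^2 + 136m + 760 = (-1/3)(-3m^3 - 57m^2 - 612m - 3420) + (-3m^2 - 68m - 380)
  -3m^3 - 57m^2 - 612m - 3420 = (m - 11/3)(-3m^2 - 68m - 380) + (-(1444/3)m - 14440/3)
  -3m^2 - 68m - 380 = ((9/1444)m + 3/38)(-(1444/3)m - 14440/3) + (0)
Last nonzero remainder: -(1444/3)m - 14440/3. Dividing through by -1444/3 gives the monic gcd m + 10.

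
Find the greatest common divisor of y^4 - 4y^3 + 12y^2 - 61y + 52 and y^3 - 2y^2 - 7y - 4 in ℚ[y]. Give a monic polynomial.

Apply the Euclidean algorithm:
  y^4 - 4y^3 + 12y^2 - 61y + 52 = (y - 2)(y^3 - 2y^2 - 7y - 4) + (15y^2 - 71y + 44)
  y^3 - 2y^2 - 7y - 4 = ((1/15)y + 41/225)(15y^2 - 71y + 44) + ((676/225)y - 2704/225)
  15y^2 - 71y + 44 = ((3375/676)y - 2475/676)((676/225)y - 2704/225) + (0)
Last nonzero remainder: (676/225)y - 2704/225. Dividing through by 676/225 gives the monic gcd y - 4.

y - 4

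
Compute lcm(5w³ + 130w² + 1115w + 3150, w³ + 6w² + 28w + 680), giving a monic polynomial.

w⁵ + 22w⁴ + 187w³ + 1506w² + 12644w + 42840

Repeated division with remainder:
  5w³ + 130w² + 1115w + 3150 = (5)(w³ + 6w² + 28w + 680) + (100w² + 975w - 250)
  w³ + 6w² + 28w + 680 = ((1/100)w - 3/80)(100w² + 975w - 250) + ((1073/16)w + 5365/8)
  100w² + 975w - 250 = ((1600/1073)w - 400/1073)((1073/16)w + 5365/8) + (0)
Last nonzero remainder: (1073/16)w + 5365/8. Dividing through by 1073/16 gives the monic gcd w + 10.
Then lcm(f, g) = f·g / gcd(f, g); expanding and making the result monic gives the answer.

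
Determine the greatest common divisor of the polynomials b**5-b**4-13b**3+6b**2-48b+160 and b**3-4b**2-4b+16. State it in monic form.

Repeated division with remainder:
  b**5-b**4-13b**3+6b**2-48b+160 = (b**2+3b+3)(b**3-4b**2-4b+16) + (14b**2-84b+112)
  b**3-4b**2-4b+16 = ((1/14)b+1/7)(14b**2-84b+112) + (0)
Last nonzero remainder: 14b**2-84b+112. Dividing through by 14 gives the monic gcd b**2-6b+8.

b**2-6b+8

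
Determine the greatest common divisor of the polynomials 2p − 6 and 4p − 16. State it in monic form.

Apply the Euclidean algorithm:
  2p − 6 = (1/2)(4p − 16) + (2)
  4p − 16 = (2p − 8)(2) + (0)
The last nonzero remainder is the constant 2, so the polynomials are coprime and gcd = 1.

1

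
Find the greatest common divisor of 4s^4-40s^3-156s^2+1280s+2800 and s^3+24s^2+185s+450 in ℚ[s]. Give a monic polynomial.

Euclidean algorithm in ℚ[s]:
  4s^4-40s^3-156s^2+1280s+2800 = (4s-136)(s^3+24s^2+185s+450) + (2368s^2+24640s+64000)
  s^3+24s^2+185s+450 = ((1/2368)s+503/87616)(2368s^2+24640s+64000) + ((22610/1369)s+113050/1369)
  2368s^2+24640s+64000 = ((1620896/11305)s+1752320/2261)((22610/1369)s+113050/1369) + (0)
Last nonzero remainder: (22610/1369)s+113050/1369. Dividing through by 22610/1369 gives the monic gcd s+5.

s+5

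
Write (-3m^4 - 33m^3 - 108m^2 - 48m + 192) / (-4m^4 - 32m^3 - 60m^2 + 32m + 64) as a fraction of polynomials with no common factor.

(3m + 12)/(4m + 4)

Euclidean algorithm in ℚ[m]:
  -3m^4 - 33m^3 - 108m^2 - 48m + 192 = (3/4)(-4m^4 - 32m^3 - 60m^2 + 32m + 64) + (-9m^3 - 63m^2 - 72m + 144)
  -4m^4 - 32m^3 - 60m^2 + 32m + 64 = ((4/9)m + 4/9)(-9m^3 - 63m^2 - 72m + 144) + (0)
Last nonzero remainder: -9m^3 - 63m^2 - 72m + 144. Dividing through by -9 gives the monic gcd m^3 + 7m^2 + 8m - 16.
Cancel m^3 + 7m^2 + 8m - 16 from numerator and denominator to get the reduced form.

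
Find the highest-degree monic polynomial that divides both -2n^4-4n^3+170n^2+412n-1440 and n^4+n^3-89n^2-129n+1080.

Repeated division with remainder:
  -2n^4-4n^3+170n^2+412n-1440 = (-2)(n^4+n^3-89n^2-129n+1080) + (-2n^3-8n^2+154n+720)
  n^4+n^3-89n^2-129n+1080 = (-(1/2)n+3/2)(-2n^3-8n^2+154n+720) + (0)
Last nonzero remainder: -2n^3-8n^2+154n+720. Dividing through by -2 gives the monic gcd n^3+4n^2-77n-360.

n^3+4n^2-77n-360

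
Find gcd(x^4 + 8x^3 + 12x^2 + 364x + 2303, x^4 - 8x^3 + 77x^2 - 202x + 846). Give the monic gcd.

x^2 - 6x + 47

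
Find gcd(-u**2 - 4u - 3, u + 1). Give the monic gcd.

u + 1

By polynomial division,
  -u**2 - 4u - 3 = (-u - 3)(u + 1) + (0)
The last nonzero remainder u + 1 is already monic.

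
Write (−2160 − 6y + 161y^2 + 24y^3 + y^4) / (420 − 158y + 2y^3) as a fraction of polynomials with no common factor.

Repeated division with remainder:
  y^4 + 24y^3 + 161y^2 − 6y − 2160 = ((1/2)y + 12)(2y^3 − 158y + 420) + (240y^2 + 1680y − 7200)
  2y^3 − 158y + 420 = ((1/120)y − 7/120)(240y^2 + 1680y − 7200) + (0)
Last nonzero remainder: 240y^2 + 1680y − 7200. Dividing through by 240 gives the monic gcd y^2 + 7y − 30.
Cancel y^2 + 7y − 30 from numerator and denominator to get the reduced form.

(72 + 17y + y^2)/(−14 + 2y)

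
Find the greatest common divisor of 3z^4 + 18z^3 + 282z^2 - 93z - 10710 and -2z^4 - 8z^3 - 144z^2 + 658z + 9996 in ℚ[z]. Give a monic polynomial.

Repeated division with remainder:
  3z^4 + 18z^3 + 282z^2 - 93z - 10710 = (-3/2)(-2z^4 - 8z^3 - 144z^2 + 658z + 9996) + (6z^3 + 66z^2 + 894z + 4284)
  -2z^4 - 8z^3 - 144z^2 + 658z + 9996 = (-(1/3)z + 7/3)(6z^3 + 66z^2 + 894z + 4284) + (0)
Last nonzero remainder: 6z^3 + 66z^2 + 894z + 4284. Dividing through by 6 gives the monic gcd z^3 + 11z^2 + 149z + 714.

z^3 + 11z^2 + 149z + 714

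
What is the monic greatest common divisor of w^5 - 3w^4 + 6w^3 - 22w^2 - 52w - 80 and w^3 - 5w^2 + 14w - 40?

Euclidean algorithm in ℚ[w]:
  w^5 - 3w^4 + 6w^3 - 22w^2 - 52w - 80 = (w^2 + 2w + 2)(w^3 - 5w^2 + 14w - 40) + (0)
The last nonzero remainder w^3 - 5w^2 + 14w - 40 is already monic.

w^3 - 5w^2 + 14w - 40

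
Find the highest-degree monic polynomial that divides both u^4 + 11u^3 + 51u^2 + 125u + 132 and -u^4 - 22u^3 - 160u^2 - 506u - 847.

Apply the Euclidean algorithm:
  u^4 + 11u^3 + 51u^2 + 125u + 132 = (-1)(-u^4 - 22u^3 - 160u^2 - 506u - 847) + (-11u^3 - 109u^2 - 381u - 715)
  -u^4 - 22u^3 - 160u^2 - 506u - 847 = ((1/11)u + 133/121)(-11u^3 - 109u^2 - 381u - 715) + (-(672/121)u^2 - (2688/121)u - 672/11)
  -11u^3 - 109u^2 - 381u - 715 = ((1331/672)u + 7865/672)(-(672/121)u^2 - (2688/121)u - 672/11) + (0)
Last nonzero remainder: -(672/121)u^2 - (2688/121)u - 672/11. Dividing through by -672/121 gives the monic gcd u^2 + 4u + 11.

u^2 + 4u + 11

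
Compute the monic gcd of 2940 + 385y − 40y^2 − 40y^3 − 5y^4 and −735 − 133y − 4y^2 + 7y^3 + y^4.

Apply the Euclidean algorithm:
  −5y^4 − 40y^3 − 40y^2 + 385y + 2940 = (−5)(y^4 + 7y^3 − 4y^2 − 133y − 735) + (−5y^3 − 60y^2 − 280y − 735)
  y^4 + 7y^3 − 4y^2 − 133y − 735 = (−(1/5)y + 1)(−5y^3 − 60y^2 − 280y − 735) + (0)
Last nonzero remainder: −5y^3 − 60y^2 − 280y − 735. Dividing through by −5 gives the monic gcd y^3 + 12y^2 + 56y + 147.

147 + 56y + 12y^2 + y^3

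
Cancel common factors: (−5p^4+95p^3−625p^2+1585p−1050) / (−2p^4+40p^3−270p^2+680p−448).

(5p^2−55p+150)/(2p^2−24p+64)

Apply the Euclidean algorithm:
  −5p^4+95p^3−625p^2+1585p−1050 = (5/2)(−2p^4+40p^3−270p^2+680p−448) + (−5p^3+50p^2−115p+70)
  −2p^4+40p^3−270p^2+680p−448 = ((2/5)p−4)(−5p^3+50p^2−115p+70) + (−24p^2+192p−168)
  −5p^3+50p^2−115p+70 = ((5/24)p−5/12)(−24p^2+192p−168) + (0)
Last nonzero remainder: −24p^2+192p−168. Dividing through by −24 gives the monic gcd p^2−8p+7.
Cancel p^2−8p+7 from numerator and denominator to get the reduced form.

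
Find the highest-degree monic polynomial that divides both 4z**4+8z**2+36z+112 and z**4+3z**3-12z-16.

z**2+3z+4

Euclidean algorithm in ℚ[z]:
  4z**4+8z**2+36z+112 = (4)(z**4+3z**3-12z-16) + (-12z**3+8z**2+84z+176)
  z**4+3z**3-12z-16 = (-(1/12)z-11/36)(-12z**3+8z**2+84z+176) + ((85/9)z**2+(85/3)z+340/9)
  -12z**3+8z**2+84z+176 = (-(108/85)z+396/85)((85/9)z**2+(85/3)z+340/9) + (0)
Last nonzero remainder: (85/9)z**2+(85/3)z+340/9. Dividing through by 85/9 gives the monic gcd z**2+3z+4.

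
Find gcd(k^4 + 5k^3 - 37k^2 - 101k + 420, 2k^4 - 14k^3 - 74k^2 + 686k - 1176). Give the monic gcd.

k^3 - 37k + 84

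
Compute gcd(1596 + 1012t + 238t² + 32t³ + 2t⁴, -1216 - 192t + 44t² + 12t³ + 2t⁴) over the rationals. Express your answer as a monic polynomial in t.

Apply the Euclidean algorithm:
  2t⁴ + 32t³ + 238t² + 1012t + 1596 = (2t⁴ + 12t³ + 44t² - 192t - 1216) + (20t³ + 194t² + 1204t + 2812)
  2t⁴ + 12t³ + 44t² - 192t - 1216 = ((1/10)t - 37/100)(20t³ + 194t² + 1204t + 2812) + (-(231/50)t² - (693/25)t - 4389/25)
  20t³ + 194t² + 1204t + 2812 = (-(1000/231)t - 3700/231)(-(231/50)t² - (693/25)t - 4389/25) + (0)
Last nonzero remainder: -(231/50)t² - (693/25)t - 4389/25. Dividing through by -231/50 gives the monic gcd t² + 6t + 38.

38 + 6t + t²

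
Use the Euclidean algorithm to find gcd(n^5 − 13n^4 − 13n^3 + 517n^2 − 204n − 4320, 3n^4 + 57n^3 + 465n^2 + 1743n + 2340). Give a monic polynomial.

n^2 + 8n + 15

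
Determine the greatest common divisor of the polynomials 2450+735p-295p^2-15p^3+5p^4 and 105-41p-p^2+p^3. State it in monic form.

-35+2p+p^2

Repeated division with remainder:
  5p^4-15p^3-295p^2+735p+2450 = (5p-10)(p^3-p^2-41p+105) + (-100p^2-200p+3500)
  p^3-p^2-41p+105 = (-(1/100)p+3/100)(-100p^2-200p+3500) + (0)
Last nonzero remainder: -100p^2-200p+3500. Dividing through by -100 gives the monic gcd p^2+2p-35.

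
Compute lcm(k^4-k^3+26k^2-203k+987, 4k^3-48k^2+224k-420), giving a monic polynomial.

k^5-6k^4+31k^3-333k^2+2002k-4935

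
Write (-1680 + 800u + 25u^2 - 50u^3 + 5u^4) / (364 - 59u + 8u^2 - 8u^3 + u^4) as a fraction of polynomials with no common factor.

(-60 + 5u + 5u^2)/(13 + 3u + u^2)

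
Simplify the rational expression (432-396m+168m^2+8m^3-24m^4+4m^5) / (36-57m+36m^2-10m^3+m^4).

(36-12m+4m^2+4m^3)/(3-3m+m^2)

Apply the Euclidean algorithm:
  4m^5-24m^4+8m^3+168m^2-396m+432 = (4m+16)(m^4-10m^3+36m^2-57m+36) + (24m^3-180m^2+372m-144)
  m^4-10m^3+36m^2-57m+36 = ((1/24)m-5/48)(24m^3-180m^2+372m-144) + ((7/4)m^2-(49/4)m+21)
  24m^3-180m^2+372m-144 = ((96/7)m-48/7)((7/4)m^2-(49/4)m+21) + (0)
Last nonzero remainder: (7/4)m^2-(49/4)m+21. Dividing through by 7/4 gives the monic gcd m^2-7m+12.
Cancel m^2-7m+12 from numerator and denominator to get the reduced form.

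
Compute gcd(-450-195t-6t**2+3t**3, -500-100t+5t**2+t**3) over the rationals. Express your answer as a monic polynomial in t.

Repeated division with remainder:
  3t**3-6t**2-195t-450 = (3)(t**3+5t**2-100t-500) + (-21t**2+105t+1050)
  t**3+5t**2-100t-500 = (-(1/21)t-10/21)(-21t**2+105t+1050) + (0)
Last nonzero remainder: -21t**2+105t+1050. Dividing through by -21 gives the monic gcd t**2-5t-50.

-50-5t+t**2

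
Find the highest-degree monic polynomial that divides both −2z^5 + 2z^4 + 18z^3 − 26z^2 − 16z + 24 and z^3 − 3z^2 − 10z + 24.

Apply the Euclidean algorithm:
  −2z^5 + 2z^4 + 18z^3 − 26z^2 − 16z + 24 = (−2z^2 − 4z − 14)(z^3 − 3z^2 − 10z + 24) + (−60z^2 − 60z + 360)
  z^3 − 3z^2 − 10z + 24 = (−(1/60)z + 1/15)(−60z^2 − 60z + 360) + (0)
Last nonzero remainder: −60z^2 − 60z + 360. Dividing through by −60 gives the monic gcd z^2 + z − 6.

z^2 + z − 6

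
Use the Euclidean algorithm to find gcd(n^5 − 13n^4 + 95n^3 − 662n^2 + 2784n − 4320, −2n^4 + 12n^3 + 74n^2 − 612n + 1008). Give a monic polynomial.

n^2 − 10n + 24

Repeated division with remainder:
  n^5 − 13n^4 + 95n^3 − 662n^2 + 2784n − 4320 = (−(1/2)n + 7/2)(−2n^4 + 12n^3 + 74n^2 − 612n + 1008) + (90n^3 − 1227n^2 + 5430n − 7848)
  −2n^4 + 12n^3 + 74n^2 − 612n + 1008 = (−(1/45)n − 229/1350)(90n^3 − 1227n^2 + 5430n − 7848) + (−(6061/450)n^2 + (6061/45)n − 24244/75)
  90n^3 − 1227n^2 + 5430n − 7848 = (−(40500/6061)n + 147150/6061)(−(6061/450)n^2 + (6061/45)n − 24244/75) + (0)
Last nonzero remainder: −(6061/450)n^2 + (6061/45)n − 24244/75. Dividing through by −6061/450 gives the monic gcd n^2 − 10n + 24.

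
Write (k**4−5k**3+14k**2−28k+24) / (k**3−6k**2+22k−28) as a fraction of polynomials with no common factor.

(k**3−3k**2+8k−12)/(k**2−4k+14)

Euclidean algorithm in ℚ[k]:
  k**4−5k**3+14k**2−28k+24 = (k+1)(k**3−6k**2+22k−28) + (−2k**2−22k+52)
  k**3−6k**2+22k−28 = (−(1/2)k+17/2)(−2k**2−22k+52) + (235k−470)
  −2k**2−22k+52 = (−(2/235)k−26/235)(235k−470) + (0)
Last nonzero remainder: 235k−470. Dividing through by 235 gives the monic gcd k−2.
Cancel k−2 from numerator and denominator to get the reduced form.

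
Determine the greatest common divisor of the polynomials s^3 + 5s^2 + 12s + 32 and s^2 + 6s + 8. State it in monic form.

Repeated division with remainder:
  s^3 + 5s^2 + 12s + 32 = (s - 1)(s^2 + 6s + 8) + (10s + 40)
  s^2 + 6s + 8 = ((1/10)s + 1/5)(10s + 40) + (0)
Last nonzero remainder: 10s + 40. Dividing through by 10 gives the monic gcd s + 4.

s + 4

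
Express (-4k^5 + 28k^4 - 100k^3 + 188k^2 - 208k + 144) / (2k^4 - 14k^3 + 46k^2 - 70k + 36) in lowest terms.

Repeated division with remainder:
  -4k^5 + 28k^4 - 100k^3 + 188k^2 - 208k + 144 = (-2k)(2k^4 - 14k^3 + 46k^2 - 70k + 36) + (-8k^3 + 48k^2 - 136k + 144)
  2k^4 - 14k^3 + 46k^2 - 70k + 36 = (-(1/4)k + 1/4)(-8k^3 + 48k^2 - 136k + 144) + (0)
Last nonzero remainder: -8k^3 + 48k^2 - 136k + 144. Dividing through by -8 gives the monic gcd k^3 - 6k^2 + 17k - 18.
Cancel k^3 - 6k^2 + 17k - 18 from numerator and denominator to get the reduced form.

(-2k^2 + 2k - 4)/(k - 1)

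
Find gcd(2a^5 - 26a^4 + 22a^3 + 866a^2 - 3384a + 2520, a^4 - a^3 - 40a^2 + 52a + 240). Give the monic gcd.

a^2 + a - 30

Euclidean algorithm in ℚ[a]:
  2a^5 - 26a^4 + 22a^3 + 866a^2 - 3384a + 2520 = (2a - 24)(a^4 - a^3 - 40a^2 + 52a + 240) + (78a^3 - 198a^2 - 2616a + 8280)
  a^4 - a^3 - 40a^2 + 52a + 240 = ((1/78)a + 10/507)(78a^3 - 198a^2 - 2616a + 8280) + (-(432/169)a^2 - (432/169)a + 12960/169)
  78a^3 - 198a^2 - 2616a + 8280 = (-(2197/72)a + 3887/36)(-(432/169)a^2 - (432/169)a + 12960/169) + (0)
Last nonzero remainder: -(432/169)a^2 - (432/169)a + 12960/169. Dividing through by -432/169 gives the monic gcd a^2 + a - 30.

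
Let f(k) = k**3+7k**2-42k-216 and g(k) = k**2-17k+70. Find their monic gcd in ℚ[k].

Repeated division with remainder:
  k**3+7k**2-42k-216 = (k+24)(k**2-17k+70) + (296k-1896)
  k**2-17k+70 = ((1/296)k-49/1369)(296k-1896) + (2926/1369)
  296k-1896 = ((202612/1463)k-1297812/1463)(2926/1369) + (0)
The last nonzero remainder is the constant 2926/1369, so the polynomials are coprime and gcd = 1.

1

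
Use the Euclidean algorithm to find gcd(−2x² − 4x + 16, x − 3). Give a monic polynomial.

1

Repeated division with remainder:
  −2x² − 4x + 16 = (−2x − 10)(x − 3) + (−14)
  x − 3 = (−(1/14)x + 3/14)(−14) + (0)
The last nonzero remainder is the constant −14, so the polynomials are coprime and gcd = 1.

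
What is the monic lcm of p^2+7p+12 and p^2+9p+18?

p^3+13p^2+54p+72

By polynomial division,
  p^2+7p+12 = (p^2+9p+18) + (-2p-6)
  p^2+9p+18 = (-(1/2)p-3)(-2p-6) + (0)
Last nonzero remainder: -2p-6. Dividing through by -2 gives the monic gcd p+3.
Then lcm(f, g) = f·g / gcd(f, g); expanding and making the result monic gives the answer.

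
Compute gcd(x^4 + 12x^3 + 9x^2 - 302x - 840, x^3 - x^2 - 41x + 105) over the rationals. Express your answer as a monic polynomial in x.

x^2 + 2x - 35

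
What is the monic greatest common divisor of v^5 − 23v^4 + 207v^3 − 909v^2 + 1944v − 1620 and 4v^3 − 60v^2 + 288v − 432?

Apply the Euclidean algorithm:
  v^5 − 23v^4 + 207v^3 − 909v^2 + 1944v − 1620 = ((1/4)v^2 − 2v + 15/4)(4v^3 − 60v^2 + 288v − 432) + (0)
Last nonzero remainder: 4v^3 − 60v^2 + 288v − 432. Dividing through by 4 gives the monic gcd v^3 − 15v^2 + 72v − 108.

v^3 − 15v^2 + 72v − 108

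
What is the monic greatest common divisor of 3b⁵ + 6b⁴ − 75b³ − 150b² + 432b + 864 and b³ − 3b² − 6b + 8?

Euclidean algorithm in ℚ[b]:
  3b⁵ + 6b⁴ − 75b³ − 150b² + 432b + 864 = (3b² + 15b − 12)(b³ − 3b² − 6b + 8) + (−120b² + 240b + 960)
  b³ − 3b² − 6b + 8 = (−(1/120)b + 1/120)(−120b² + 240b + 960) + (0)
Last nonzero remainder: −120b² + 240b + 960. Dividing through by −120 gives the monic gcd b² − 2b − 8.

b² − 2b − 8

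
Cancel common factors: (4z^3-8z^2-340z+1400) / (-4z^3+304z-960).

(-z^2+12z-35)/(z^2-10z+24)

Euclidean algorithm in ℚ[z]:
  4z^3-8z^2-340z+1400 = (-1)(-4z^3+304z-960) + (-8z^2-36z+440)
  -4z^3+304z-960 = ((1/2)z-9/4)(-8z^2-36z+440) + (3z+30)
  -8z^2-36z+440 = (-(8/3)z+44/3)(3z+30) + (0)
Last nonzero remainder: 3z+30. Dividing through by 3 gives the monic gcd z+10.
Cancel z+10 from numerator and denominator to get the reduced form.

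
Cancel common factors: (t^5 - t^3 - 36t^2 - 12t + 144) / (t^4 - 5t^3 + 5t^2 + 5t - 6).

By polynomial division,
  t^5 - t^3 - 36t^2 - 12t + 144 = (t + 5)(t^4 - 5t^3 + 5t^2 + 5t - 6) + (19t^3 - 66t^2 - 31t + 174)
  t^4 - 5t^3 + 5t^2 + 5t - 6 = ((1/19)t - 29/361)(19t^3 - 66t^2 - 31t + 174) + ((480/361)t^2 - (2400/361)t + 2880/361)
  19t^3 - 66t^2 - 31t + 174 = ((6859/480)t + 10469/480)((480/361)t^2 - (2400/361)t + 2880/361) + (0)
Last nonzero remainder: (480/361)t^2 - (2400/361)t + 2880/361. Dividing through by 480/361 gives the monic gcd t^2 - 5t + 6.
Cancel t^2 - 5t + 6 from numerator and denominator to get the reduced form.

(t^3 + 5t^2 + 18t + 24)/(t^2 - 1)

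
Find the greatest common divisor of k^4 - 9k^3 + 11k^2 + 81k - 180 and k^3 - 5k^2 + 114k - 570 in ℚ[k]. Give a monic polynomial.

k - 5

Euclidean algorithm in ℚ[k]:
  k^4 - 9k^3 + 11k^2 + 81k - 180 = (k - 4)(k^3 - 5k^2 + 114k - 570) + (-123k^2 + 1107k - 2460)
  k^3 - 5k^2 + 114k - 570 = (-(1/123)k - 4/123)(-123k^2 + 1107k - 2460) + (130k - 650)
  -123k^2 + 1107k - 2460 = (-(123/130)k + 246/65)(130k - 650) + (0)
Last nonzero remainder: 130k - 650. Dividing through by 130 gives the monic gcd k - 5.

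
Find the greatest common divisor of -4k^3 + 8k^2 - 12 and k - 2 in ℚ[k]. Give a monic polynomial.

1

Euclidean algorithm in ℚ[k]:
  -4k^3 + 8k^2 - 12 = (-4k^2)(k - 2) + (-12)
  k - 2 = (-(1/12)k + 1/6)(-12) + (0)
The last nonzero remainder is the constant -12, so the polynomials are coprime and gcd = 1.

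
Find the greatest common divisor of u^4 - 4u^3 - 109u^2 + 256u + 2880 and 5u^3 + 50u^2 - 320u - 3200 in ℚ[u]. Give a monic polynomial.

u^2 - 64

Repeated division with remainder:
  u^4 - 4u^3 - 109u^2 + 256u + 2880 = ((1/5)u - 14/5)(5u^3 + 50u^2 - 320u - 3200) + (95u^2 - 6080)
  5u^3 + 50u^2 - 320u - 3200 = ((1/19)u + 10/19)(95u^2 - 6080) + (0)
Last nonzero remainder: 95u^2 - 6080. Dividing through by 95 gives the monic gcd u^2 - 64.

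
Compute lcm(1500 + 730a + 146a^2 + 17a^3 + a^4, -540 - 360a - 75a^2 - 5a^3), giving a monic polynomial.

27000 + 26640a + 10698a^2 + 2350a^3 + 317a^4 + 26a^5 + a^6

By polynomial division,
  a^4 + 17a^3 + 146a^2 + 730a + 1500 = (-(1/5)a - 2/5)(-5a^3 - 75a^2 - 360a - 540) + (44a^2 + 478a + 1284)
  -5a^3 - 75a^2 - 360a - 540 = (-(5/44)a - 455/968)(44a^2 + 478a + 1284) + ((5125/484)a + 15375/242)
  44a^2 + 478a + 1284 = ((21296/5125)a + 103576/5125)((5125/484)a + 15375/242) + (0)
Last nonzero remainder: (5125/484)a + 15375/242. Dividing through by 5125/484 gives the monic gcd a + 6.
Then lcm(f, g) = f·g / gcd(f, g); expanding and making the result monic gives the answer.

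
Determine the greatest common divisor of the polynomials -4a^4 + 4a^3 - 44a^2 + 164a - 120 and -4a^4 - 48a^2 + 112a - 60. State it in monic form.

a^3 + a^2 + 13a - 15

Euclidean algorithm in ℚ[a]:
  -4a^4 + 4a^3 - 44a^2 + 164a - 120 = (-4a^4 - 48a^2 + 112a - 60) + (4a^3 + 4a^2 + 52a - 60)
  -4a^4 - 48a^2 + 112a - 60 = (-a + 1)(4a^3 + 4a^2 + 52a - 60) + (0)
Last nonzero remainder: 4a^3 + 4a^2 + 52a - 60. Dividing through by 4 gives the monic gcd a^3 + a^2 + 13a - 15.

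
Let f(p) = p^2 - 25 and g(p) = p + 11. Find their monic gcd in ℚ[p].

Apply the Euclidean algorithm:
  p^2 - 25 = (p - 11)(p + 11) + (96)
  p + 11 = ((1/96)p + 11/96)(96) + (0)
The last nonzero remainder is the constant 96, so the polynomials are coprime and gcd = 1.

1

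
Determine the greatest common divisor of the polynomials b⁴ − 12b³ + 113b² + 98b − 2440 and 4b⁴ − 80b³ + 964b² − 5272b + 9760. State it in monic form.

b³ − 16b² + 177b − 610

By polynomial division,
  b⁴ − 12b³ + 113b² + 98b − 2440 = (1/4)(4b⁴ − 80b³ + 964b² − 5272b + 9760) + (8b³ − 128b² + 1416b − 4880)
  4b⁴ − 80b³ + 964b² − 5272b + 9760 = ((1/2)b − 2)(8b³ − 128b² + 1416b − 4880) + (0)
Last nonzero remainder: 8b³ − 128b² + 1416b − 4880. Dividing through by 8 gives the monic gcd b³ − 16b² + 177b − 610.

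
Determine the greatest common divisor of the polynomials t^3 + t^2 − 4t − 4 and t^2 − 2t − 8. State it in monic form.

Apply the Euclidean algorithm:
  t^3 + t^2 − 4t − 4 = (t + 3)(t^2 − 2t − 8) + (10t + 20)
  t^2 − 2t − 8 = ((1/10)t − 2/5)(10t + 20) + (0)
Last nonzero remainder: 10t + 20. Dividing through by 10 gives the monic gcd t + 2.

t + 2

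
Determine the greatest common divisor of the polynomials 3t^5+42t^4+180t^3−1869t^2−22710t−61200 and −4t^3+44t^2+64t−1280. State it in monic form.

By polynomial division,
  3t^5+42t^4+180t^3−1869t^2−22710t−61200 = (−(3/4)t^2−(75/4)t−1053/4)(−4t^3+44t^2+64t−1280) + (9954t^2−29862t−398160)
  −4t^3+44t^2+64t−1280 = (−(2/4977)t+16/4977)(9954t^2−29862t−398160) + (0)
Last nonzero remainder: 9954t^2−29862t−398160. Dividing through by 9954 gives the monic gcd t^2−3t−40.

t^2−3t−40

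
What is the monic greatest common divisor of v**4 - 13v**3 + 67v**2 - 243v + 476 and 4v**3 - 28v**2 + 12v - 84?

By polynomial division,
  v**4 - 13v**3 + 67v**2 - 243v + 476 = ((1/4)v - 3/2)(4v**3 - 28v**2 + 12v - 84) + (22v**2 - 204v + 350)
  4v**3 - 28v**2 + 12v - 84 = ((2/11)v + 50/121)(22v**2 - 204v + 350) + ((3952/121)v - 27664/121)
  22v**2 - 204v + 350 = ((1331/1976)v - 3025/1976)((3952/121)v - 27664/121) + (0)
Last nonzero remainder: (3952/121)v - 27664/121. Dividing through by 3952/121 gives the monic gcd v - 7.

v - 7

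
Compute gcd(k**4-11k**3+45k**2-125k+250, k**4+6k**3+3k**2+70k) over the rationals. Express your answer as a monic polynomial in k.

k**2-k+10

By polynomial division,
  k**4-11k**3+45k**2-125k+250 = (k**4+6k**3+3k**2+70k) + (-17k**3+42k**2-195k+250)
  k**4+6k**3+3k**2+70k = (-(1/17)k-144/289)(-17k**3+42k**2-195k+250) + ((3600/289)k**2-(3600/289)k+36000/289)
  -17k**3+42k**2-195k+250 = (-(4913/3600)k+289/144)((3600/289)k**2-(3600/289)k+36000/289) + (0)
Last nonzero remainder: (3600/289)k**2-(3600/289)k+36000/289. Dividing through by 3600/289 gives the monic gcd k**2-k+10.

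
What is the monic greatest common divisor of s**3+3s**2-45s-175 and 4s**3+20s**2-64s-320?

Apply the Euclidean algorithm:
  s**3+3s**2-45s-175 = (1/4)(4s**3+20s**2-64s-320) + (-2s**2-29s-95)
  4s**3+20s**2-64s-320 = (-2s+19)(-2s**2-29s-95) + (297s+1485)
  -2s**2-29s-95 = (-(2/297)s-19/297)(297s+1485) + (0)
Last nonzero remainder: 297s+1485. Dividing through by 297 gives the monic gcd s+5.

s+5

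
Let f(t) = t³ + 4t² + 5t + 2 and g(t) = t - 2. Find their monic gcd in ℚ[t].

1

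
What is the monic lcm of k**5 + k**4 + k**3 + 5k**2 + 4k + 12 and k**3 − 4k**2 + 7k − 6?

k**6 − k**5 − k**4 + 3k**3 − 6k**2 + 4k − 24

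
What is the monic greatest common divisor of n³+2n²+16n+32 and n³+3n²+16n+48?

n²+16

By polynomial division,
  n³+2n²+16n+32 = (n³+3n²+16n+48) + (−n²−16)
  n³+3n²+16n+48 = (−n−3)(−n²−16) + (0)
Last nonzero remainder: −n²−16. Dividing through by −1 gives the monic gcd n²+16.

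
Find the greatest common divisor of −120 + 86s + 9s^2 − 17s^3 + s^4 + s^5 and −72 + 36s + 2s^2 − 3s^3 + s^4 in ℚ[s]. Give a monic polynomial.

−6 + s + s^2

Euclidean algorithm in ℚ[s]:
  s^5 + s^4 − 17s^3 + 9s^2 + 86s − 120 = (s + 4)(s^4 − 3s^3 + 2s^2 + 36s − 72) + (−7s^3 − 35s^2 + 14s + 168)
  s^4 − 3s^3 + 2s^2 + 36s − 72 = (−(1/7)s + 8/7)(−7s^3 − 35s^2 + 14s + 168) + (44s^2 + 44s − 264)
  −7s^3 − 35s^2 + 14s + 168 = (−(7/44)s − 7/11)(44s^2 + 44s − 264) + (0)
Last nonzero remainder: 44s^2 + 44s − 264. Dividing through by 44 gives the monic gcd s^2 + s − 6.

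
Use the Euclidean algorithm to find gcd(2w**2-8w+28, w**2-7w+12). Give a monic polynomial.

1

By polynomial division,
  2w**2-8w+28 = (2)(w**2-7w+12) + (6w+4)
  w**2-7w+12 = ((1/6)w-23/18)(6w+4) + (154/9)
  6w+4 = ((27/77)w+18/77)(154/9) + (0)
The last nonzero remainder is the constant 154/9, so the polynomials are coprime and gcd = 1.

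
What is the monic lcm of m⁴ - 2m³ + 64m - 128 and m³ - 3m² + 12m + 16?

m⁵ - m⁴ - 2m³ + 64m² - 64m - 128

Apply the Euclidean algorithm:
  m⁴ - 2m³ + 64m - 128 = (m + 1)(m³ - 3m² + 12m + 16) + (-9m² + 36m - 144)
  m³ - 3m² + 12m + 16 = (-(1/9)m - 1/9)(-9m² + 36m - 144) + (0)
Last nonzero remainder: -9m² + 36m - 144. Dividing through by -9 gives the monic gcd m² - 4m + 16.
Then lcm(f, g) = f·g / gcd(f, g); expanding and making the result monic gives the answer.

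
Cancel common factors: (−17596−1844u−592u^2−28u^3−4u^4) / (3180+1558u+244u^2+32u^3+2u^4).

Repeated division with remainder:
  −4u^4−28u^3−592u^2−1844u−17596 = (−2)(2u^4+32u^3+244u^2+1558u+3180) + (36u^3−104u^2+1272u−11236)
  2u^4+32u^3+244u^2+1558u+3180 = ((1/18)u+85/81)(36u^3−104u^2+1272u−11236) + ((22880/81)u^2+(22880/27)u+1212640/81)
  36u^3−104u^2+1272u−11236 = ((729/5720)u−4293/5720)((22880/81)u^2+(22880/27)u+1212640/81) + (0)
Last nonzero remainder: (22880/81)u^2+(22880/27)u+1212640/81. Dividing through by 22880/81 gives the monic gcd u^2+3u+53.
Cancel u^2+3u+53 from numerator and denominator to get the reduced form.

(−166−8u−2u^2)/(30+13u+u^2)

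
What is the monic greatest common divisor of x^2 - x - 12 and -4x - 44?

Euclidean algorithm in ℚ[x]:
  x^2 - x - 12 = (-(1/4)x + 3)(-4x - 44) + (120)
  -4x - 44 = (-(1/30)x - 11/30)(120) + (0)
The last nonzero remainder is the constant 120, so the polynomials are coprime and gcd = 1.

1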